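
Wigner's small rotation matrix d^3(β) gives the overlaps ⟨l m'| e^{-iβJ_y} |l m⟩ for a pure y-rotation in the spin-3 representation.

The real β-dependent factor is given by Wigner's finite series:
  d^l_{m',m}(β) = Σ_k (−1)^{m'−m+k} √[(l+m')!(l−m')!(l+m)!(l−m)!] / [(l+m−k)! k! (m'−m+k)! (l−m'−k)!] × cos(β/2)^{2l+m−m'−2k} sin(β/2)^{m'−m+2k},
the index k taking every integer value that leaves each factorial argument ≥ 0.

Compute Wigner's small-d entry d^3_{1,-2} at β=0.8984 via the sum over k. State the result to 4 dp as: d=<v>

d^3_{1,-2}(β=0.8984) via Wigner's sum:
With c≡cos(β/2)=0.900795 and s≡sin(β/2)=0.434245, N=[24·2·1·120]^{1/2}=75.894664
Admissible k: 0..1 (factorial args all ≥0)
  k=0: (−1)^3·75.8947/(12)·0.9008^3·0.4342^3 = -0.378540
  k=1: (−1)^4·75.8947/(24)·0.9008^1·0.4342^5 = +0.043985
d^3_{1,-2}(0.8984) = -0.378540 +0.043985 = -0.334556

d=-0.3346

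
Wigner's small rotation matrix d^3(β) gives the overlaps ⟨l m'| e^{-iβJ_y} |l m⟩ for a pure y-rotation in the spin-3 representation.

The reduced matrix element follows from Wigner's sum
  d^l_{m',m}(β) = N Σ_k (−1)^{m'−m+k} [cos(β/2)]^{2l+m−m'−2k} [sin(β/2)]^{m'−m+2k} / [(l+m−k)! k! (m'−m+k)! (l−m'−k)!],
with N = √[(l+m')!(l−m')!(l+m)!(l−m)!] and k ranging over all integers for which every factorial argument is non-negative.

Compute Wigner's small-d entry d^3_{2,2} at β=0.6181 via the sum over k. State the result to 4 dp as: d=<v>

d^3_{2,2}(β=0.6181) via Wigner's sum:
c=cos(0.6181/2)=0.952623, s=sin(0.6181/2)=0.304154; N=√[120·1·120·1]=120.000000
k∈{0,1} keeps every argument non-negative
  k=0: (−1)^0·120.0000/(120)·0.9526^6·0.3042^0 = +0.747354
  k=1: (−1)^1·120.0000/(24)·0.9526^4·0.3042^2 = -0.380926
d^3_{2,2}(0.6181) = +0.747354 -0.380926 = +0.366428

d=0.3664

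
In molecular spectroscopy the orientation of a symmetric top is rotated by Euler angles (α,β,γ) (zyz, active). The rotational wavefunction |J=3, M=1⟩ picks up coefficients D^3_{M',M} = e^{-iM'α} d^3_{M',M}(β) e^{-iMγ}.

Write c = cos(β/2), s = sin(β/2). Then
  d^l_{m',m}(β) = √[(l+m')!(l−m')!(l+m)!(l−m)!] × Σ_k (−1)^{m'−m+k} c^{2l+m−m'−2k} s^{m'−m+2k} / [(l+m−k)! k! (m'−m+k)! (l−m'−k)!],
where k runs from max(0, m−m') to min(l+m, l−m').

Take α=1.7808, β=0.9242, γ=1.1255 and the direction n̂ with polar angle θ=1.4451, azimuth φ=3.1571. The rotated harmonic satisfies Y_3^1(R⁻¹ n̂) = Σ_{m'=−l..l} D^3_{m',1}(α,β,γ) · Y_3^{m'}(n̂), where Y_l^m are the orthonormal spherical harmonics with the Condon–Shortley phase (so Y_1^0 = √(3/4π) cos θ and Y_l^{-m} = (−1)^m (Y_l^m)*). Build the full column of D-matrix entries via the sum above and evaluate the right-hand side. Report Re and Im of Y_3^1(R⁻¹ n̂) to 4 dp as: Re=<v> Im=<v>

Re=0.2113 Im=0.0968

Need the full column D^3_{m',1} for m'=−3..3 at α=1.7808, β=0.9242, γ=1.1255.
cos(β/2)=0.895118, sin(β/2)=0.445829
d^3_{-3,1}: single k=4 term ⇒ +0.122597;  D = -0.058290-0.107853i
d^3_{-2,1}: k∈[3..4] ⇒ +0.401953 -0.049856 = +0.352097;  D = -0.268049+0.228303i
d^3_{-1,1}: k∈[2..4] ⇒ +0.765613 -0.253235 +0.007853 = +0.520230;  D = +0.412473+0.317027i
d^3_{0,1}: k∈[1..3] ⇒ +0.887485 -0.660477 +0.054615 = +0.281623;  D = +0.121302-0.254160i
d^3_{1,1}: k∈[0..2] ⇒ +0.514378 -1.020817 +0.189926 = -0.316513;  D = +0.307792+0.073788i
d^3_{2,1}: k∈[0..1] ⇒ -0.810159 +0.401953 = -0.408205;  D = +0.010322-0.408075i
d^3_{3,1}: single k=0 term ⇒ +0.494201;  D = +0.485794-0.090768i
Y_3^{m'}(θ=1.4451,φ=3.1571) and Σ D·Y over m':
  (-0.0583-0.1079i)·(-0.4070+0.0189i)  (-0.2680+0.2283i)·(+0.1260-0.0039i)  (+0.4125+0.3170i)·(+0.2954-0.0046i)  (+0.1213-0.2542i)·(-0.1367+0.0000i)  (+0.3078+0.0738i)·(-0.2954-0.0046i)  (+0.0103-0.4081i)·(+0.1260+0.0039i)  (+0.4858-0.0908i)·(+0.4070+0.0189i)
Y_3^1(R⁻¹ n̂) = +0.211335+0.096772i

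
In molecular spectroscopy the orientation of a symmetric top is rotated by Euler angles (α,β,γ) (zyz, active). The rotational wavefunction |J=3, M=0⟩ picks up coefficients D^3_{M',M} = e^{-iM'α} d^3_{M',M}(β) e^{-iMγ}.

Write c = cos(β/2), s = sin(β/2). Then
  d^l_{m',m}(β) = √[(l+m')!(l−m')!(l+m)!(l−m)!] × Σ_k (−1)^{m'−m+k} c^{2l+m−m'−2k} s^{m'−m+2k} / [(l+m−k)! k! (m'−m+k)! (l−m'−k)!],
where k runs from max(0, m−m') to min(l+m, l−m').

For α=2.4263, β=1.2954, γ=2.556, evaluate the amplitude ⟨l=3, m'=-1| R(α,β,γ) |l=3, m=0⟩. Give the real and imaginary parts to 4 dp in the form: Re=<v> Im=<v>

Re=0.1983 Im=-0.1722

D^3_{-1,0}(2.4263,1.2954,2.556) = e^{-i·-1·2.4263}·d^3_{-1,0}(1.2954)·e^{-i·0·2.556}. Compute d first:
Half-angle: c=0.797474, s=0.603354. N=√(2·24·6·6)=41.569219
Admissible k: 1..3 (factorial args all ≥0)
  k=1: (−1)^0·41.5692/(12)·0.7975^5·0.6034^1 = +0.674131
  k=2: (−1)^1·41.5692/(4)·0.7975^3·0.6034^3 = -1.157649
  k=3: (−1)^2·41.5692/(12)·0.7975^1·0.6034^5 = +0.220886
d^3_{-1,0}(1.2954) = +0.674131 -1.157649 +0.220886 = -0.262633
Attach z-rotation phases: D = e^{-i(-1)(2.4263)}·(-0.262633)·e^{-i(0)(2.556)} = +0.198262-0.172245i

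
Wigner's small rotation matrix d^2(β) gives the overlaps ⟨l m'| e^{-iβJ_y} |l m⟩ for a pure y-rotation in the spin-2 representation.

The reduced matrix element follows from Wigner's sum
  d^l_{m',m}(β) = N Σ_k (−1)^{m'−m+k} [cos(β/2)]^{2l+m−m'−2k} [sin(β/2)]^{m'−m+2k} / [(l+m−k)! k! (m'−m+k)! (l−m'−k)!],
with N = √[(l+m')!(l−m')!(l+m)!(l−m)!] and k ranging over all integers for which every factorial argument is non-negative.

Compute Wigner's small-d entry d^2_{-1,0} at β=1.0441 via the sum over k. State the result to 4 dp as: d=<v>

d^2_{-1,0}(β=1.0441) via Wigner's sum:
c=cos(1.0441/2)=0.866799, s=sin(1.0441/2)=0.498658; N=√[1·6·2·2]=4.898979
k: max(0,(0)−(-1))=1 … min(2+(0),2−(-1))=2
  k=1: (−1)^0·4.8990/(2)·0.8668^3·0.4987^1 = +0.795487
  k=2: (−1)^1·4.8990/(2)·0.8668^1·0.4987^3 = -0.263271
d^2_{-1,0}(1.0441) = +0.795487 -0.263271 = +0.532217

d=0.5322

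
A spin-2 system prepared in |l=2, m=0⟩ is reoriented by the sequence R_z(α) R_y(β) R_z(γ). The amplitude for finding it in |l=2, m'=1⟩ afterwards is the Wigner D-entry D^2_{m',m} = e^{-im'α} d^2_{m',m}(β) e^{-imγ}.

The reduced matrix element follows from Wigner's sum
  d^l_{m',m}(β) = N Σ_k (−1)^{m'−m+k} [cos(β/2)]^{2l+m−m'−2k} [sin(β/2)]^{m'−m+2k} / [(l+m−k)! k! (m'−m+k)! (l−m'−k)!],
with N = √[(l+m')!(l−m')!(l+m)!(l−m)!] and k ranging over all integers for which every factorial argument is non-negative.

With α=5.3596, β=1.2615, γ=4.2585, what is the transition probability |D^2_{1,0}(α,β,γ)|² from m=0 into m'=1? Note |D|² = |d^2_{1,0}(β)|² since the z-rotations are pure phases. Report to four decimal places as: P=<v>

P=0.1261

First d^2_{1,0}(β=1.2615), then the phase factors e^{-i(1)α} and e^{-i(0)γ}:
With c≡cos(β/2)=0.807585 and s≡sin(β/2)=0.589751, N=[6·1·2·2]^{1/2}=4.898979
k∈{0,1} keeps every argument non-negative
  k=0: (−1)^1·4.8990/(2)·0.8076^3·0.5898^1 = -0.760868
  k=1: (−1)^2·4.8990/(2)·0.8076^1·0.5898^3 = +0.405760
d^2_{1,0}(1.2615) = -0.760868 +0.405760 = -0.355108
|D^2_{1,0}|² = |d^2_{1,0}(β)|² = (-0.355108)² = 0.126102 (the z-rotation phases have unit modulus)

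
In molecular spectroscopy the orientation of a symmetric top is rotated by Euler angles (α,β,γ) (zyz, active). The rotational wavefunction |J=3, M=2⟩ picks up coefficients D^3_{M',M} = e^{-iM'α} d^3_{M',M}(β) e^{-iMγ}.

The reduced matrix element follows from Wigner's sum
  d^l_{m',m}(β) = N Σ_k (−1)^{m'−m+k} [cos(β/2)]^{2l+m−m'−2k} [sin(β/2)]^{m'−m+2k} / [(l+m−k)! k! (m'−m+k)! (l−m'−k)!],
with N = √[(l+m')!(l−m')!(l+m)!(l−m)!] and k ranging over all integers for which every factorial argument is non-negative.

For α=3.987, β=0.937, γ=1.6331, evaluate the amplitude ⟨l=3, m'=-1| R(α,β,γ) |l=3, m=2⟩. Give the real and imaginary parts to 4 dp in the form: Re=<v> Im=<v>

First d^3_{-1,2}(β=0.937), then the phase factors e^{-i(-1)α} and e^{-i(2)γ}:
c=cos(0.937/2)=0.892247, s=sin(0.937/2)=0.451548; N=√[2·24·120·1]=75.894664
Admissible k: 3..4 (factorial args all ≥0)
  k=3: (−1)^0·75.8947/(12)·0.8922^3·0.4515^3 = +0.413616
  k=4: (−1)^1·75.8947/(24)·0.8922^1·0.4515^5 = -0.052967
d^3_{-1,2}(0.937) = +0.413616 -0.052967 = +0.360649
D = (-0.663427-0.748241i)·(+0.360649)·(-0.992247+0.124285i) = +0.270948+0.238023i

Re=0.2709 Im=0.2380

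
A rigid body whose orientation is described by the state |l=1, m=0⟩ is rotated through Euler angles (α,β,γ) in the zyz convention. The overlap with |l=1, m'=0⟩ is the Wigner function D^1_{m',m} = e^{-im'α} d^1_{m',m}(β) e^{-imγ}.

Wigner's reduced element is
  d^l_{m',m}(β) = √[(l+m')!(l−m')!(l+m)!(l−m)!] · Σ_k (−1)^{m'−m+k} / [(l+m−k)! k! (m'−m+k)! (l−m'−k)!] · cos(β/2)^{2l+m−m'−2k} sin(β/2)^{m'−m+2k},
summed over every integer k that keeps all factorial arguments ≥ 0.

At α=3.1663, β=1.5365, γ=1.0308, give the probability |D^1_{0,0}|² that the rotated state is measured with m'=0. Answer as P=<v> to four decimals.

P=0.0012

Split into d^1_{0,0}(β=1.5365) × two z-phases.
c=cos(1.5365/2)=0.719128, s=sin(1.5365/2)=0.694878; N=√[1·1·1·1]=1.000000
k∈{0,1} keeps every argument non-negative
  k=0: (−1)^0·1.0000/(1)·0.7191^2·0.6949^0 = +0.517145
  k=1: (−1)^1·1.0000/(1)·0.7191^0·0.6949^2 = -0.482855
d^1_{0,0}(1.5365) = +0.517145 -0.482855 = +0.034290
|D^1_{0,0}|² = |d^1_{0,0}(β)|² = (+0.034290)² = 0.001176 (the z-rotation phases have unit modulus)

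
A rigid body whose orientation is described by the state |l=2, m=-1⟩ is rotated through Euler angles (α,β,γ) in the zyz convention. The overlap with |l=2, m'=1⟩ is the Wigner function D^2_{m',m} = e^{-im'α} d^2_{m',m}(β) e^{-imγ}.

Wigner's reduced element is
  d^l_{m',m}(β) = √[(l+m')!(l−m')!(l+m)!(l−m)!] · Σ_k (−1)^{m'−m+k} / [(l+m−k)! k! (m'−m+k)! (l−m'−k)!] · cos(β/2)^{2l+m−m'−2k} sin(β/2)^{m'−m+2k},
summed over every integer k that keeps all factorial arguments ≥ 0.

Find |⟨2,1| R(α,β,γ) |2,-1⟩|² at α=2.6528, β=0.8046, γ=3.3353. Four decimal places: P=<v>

P=0.1339

Split into d^2_{1,-1}(β=0.8046) × two z-phases.
c=cos(0.8046/2)=0.920163, s=sin(0.8046/2)=0.391536; N=√[6·1·1·6]=6.000000
k∈{0,1} keeps every argument non-negative
  k=0: (−1)^2·6.0000/(2)·0.9202^2·0.3915^2 = +0.389398
  k=1: (−1)^3·6.0000/(6)·0.9202^0·0.3915^4 = -0.023501
d^2_{1,-1}(0.8046) = +0.389398 -0.023501 = +0.365897
|D^2_{1,-1}|² = |d^2_{1,-1}(β)|² = (+0.365897)² = 0.133881 (the z-rotation phases have unit modulus)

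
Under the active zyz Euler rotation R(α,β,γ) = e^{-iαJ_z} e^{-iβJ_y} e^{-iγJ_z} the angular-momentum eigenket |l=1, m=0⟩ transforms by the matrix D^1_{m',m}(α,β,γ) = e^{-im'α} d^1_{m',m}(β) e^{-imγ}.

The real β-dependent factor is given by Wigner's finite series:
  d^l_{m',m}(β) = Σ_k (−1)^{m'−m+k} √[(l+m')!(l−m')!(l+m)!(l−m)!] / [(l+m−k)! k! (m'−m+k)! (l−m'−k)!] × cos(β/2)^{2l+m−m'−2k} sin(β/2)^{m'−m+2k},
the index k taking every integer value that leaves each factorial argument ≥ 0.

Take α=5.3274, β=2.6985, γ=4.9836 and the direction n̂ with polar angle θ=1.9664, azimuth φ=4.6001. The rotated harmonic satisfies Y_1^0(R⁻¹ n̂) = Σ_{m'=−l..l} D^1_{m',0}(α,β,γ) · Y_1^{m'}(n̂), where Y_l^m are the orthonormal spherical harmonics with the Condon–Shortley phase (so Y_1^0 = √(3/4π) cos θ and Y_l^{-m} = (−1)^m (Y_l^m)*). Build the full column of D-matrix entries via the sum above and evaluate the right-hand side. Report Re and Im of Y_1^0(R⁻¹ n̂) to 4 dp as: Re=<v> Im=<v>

Re=0.3145 Im=0.0000

Need the full column D^1_{m',0} for m'=−1..1 at α=5.3274, β=2.6985, γ=4.9836.
cos(β/2)=0.219738, sin(β/2)=0.975559
d^1_{-1,0}: single k=1 term ⇒ +0.303162;  D = +0.174915-0.247613i
d^1_{0,0}: k∈[0..1] ⇒ +0.048285 -0.951715 = -0.903430;  D = -0.903430+0.000000i
d^1_{1,0}: single k=0 term ⇒ -0.303162;  D = -0.174915-0.247613i
Y_1^{m'}(θ=1.9664,φ=4.6001) and Σ D·Y over m':
  (+0.1749-0.2476i)·(-0.0357+0.3168i)  (-0.9034+0.0000i)·(-0.1883+0.0000i)  (-0.1749-0.2476i)·(+0.0357+0.3168i)
Y_1^0(R⁻¹ n̂) = +0.314498+0.000000i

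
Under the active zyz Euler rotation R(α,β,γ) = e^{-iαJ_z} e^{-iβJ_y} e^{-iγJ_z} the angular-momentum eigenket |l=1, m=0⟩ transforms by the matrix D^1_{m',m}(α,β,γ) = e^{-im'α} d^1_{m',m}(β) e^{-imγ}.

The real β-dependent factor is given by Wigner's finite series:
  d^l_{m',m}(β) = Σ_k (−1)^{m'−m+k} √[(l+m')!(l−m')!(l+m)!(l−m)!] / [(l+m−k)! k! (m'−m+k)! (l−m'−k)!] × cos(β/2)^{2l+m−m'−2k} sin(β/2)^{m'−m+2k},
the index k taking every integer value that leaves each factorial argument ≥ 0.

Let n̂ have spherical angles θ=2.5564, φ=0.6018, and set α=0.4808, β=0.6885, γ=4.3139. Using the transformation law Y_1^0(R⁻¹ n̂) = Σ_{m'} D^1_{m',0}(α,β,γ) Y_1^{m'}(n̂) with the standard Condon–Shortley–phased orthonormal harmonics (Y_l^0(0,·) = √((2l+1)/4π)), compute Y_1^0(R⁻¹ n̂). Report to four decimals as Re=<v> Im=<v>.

Re=-0.1443 Im=0.0000

Need the full column D^1_{m',0} for m'=−1..1 at α=0.4808, β=0.6885, γ=4.3139.
cos(β/2)=0.941329, sin(β/2)=0.337491
d^1_{-1,0}: single k=1 term ⇒ +0.449281;  D = +0.398344+0.207787i
d^1_{0,0}: k∈[0..1] ⇒ +0.886100 -0.113900 = +0.772200;  D = +0.772200+0.000000i
d^1_{1,0}: single k=0 term ⇒ -0.449281;  D = -0.398344+0.207787i
Y_1^{m'}(θ=2.5564,φ=0.6018) and Σ D·Y over m':
  (+0.3983+0.2078i)·(+0.1573-0.1080i)  (+0.7722+0.0000i)·(-0.4073+0.0000i)  (-0.3983+0.2078i)·(-0.1573-0.1080i)
Y_1^0(R⁻¹ n̂) = -0.144293+0.000000i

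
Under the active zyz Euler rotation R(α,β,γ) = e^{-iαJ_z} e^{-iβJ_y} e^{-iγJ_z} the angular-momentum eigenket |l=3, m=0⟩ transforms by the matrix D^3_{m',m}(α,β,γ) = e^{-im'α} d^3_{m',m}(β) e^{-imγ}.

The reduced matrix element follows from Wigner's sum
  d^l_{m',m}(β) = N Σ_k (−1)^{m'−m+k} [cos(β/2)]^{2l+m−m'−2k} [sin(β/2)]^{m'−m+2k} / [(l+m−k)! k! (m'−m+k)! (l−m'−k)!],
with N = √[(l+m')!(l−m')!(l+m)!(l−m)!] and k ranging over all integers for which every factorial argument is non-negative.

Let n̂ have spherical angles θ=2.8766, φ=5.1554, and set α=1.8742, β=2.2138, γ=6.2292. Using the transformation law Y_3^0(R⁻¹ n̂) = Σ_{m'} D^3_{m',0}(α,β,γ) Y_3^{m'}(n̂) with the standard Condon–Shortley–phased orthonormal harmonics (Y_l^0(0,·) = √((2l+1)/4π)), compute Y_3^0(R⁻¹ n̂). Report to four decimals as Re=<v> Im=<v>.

Re=-0.3201 Im=0.0000

Need the full column D^3_{m',0} for m'=−3..3 at α=1.8742, β=2.2138, γ=6.2292.
cos(β/2)=0.447436, sin(β/2)=0.894316
d^3_{-3,0}: single k=3 term ⇒ +0.286537;  D = +0.226259-0.175813i
d^3_{-2,0}: k∈[2..3] ⇒ +0.175577 -0.701433 = -0.525857;  D = +0.431977+0.299869i
d^3_{-1,0}: k∈[1..3] ⇒ +0.055557 -0.665852 +0.886699 = +0.276404;  D = -0.082581+0.263779i
d^3_{0,0}: k∈[0..3] ⇒ +0.008024 -0.288502 +1.152573 -0.511618 = +0.360477;  D = +0.360477+0.000000i
d^3_{1,0}: k∈[0..2] ⇒ -0.055557 +0.665852 -0.886699 = -0.276404;  D = +0.082581+0.263779i
d^3_{2,0}: k∈[0..1] ⇒ +0.175577 -0.701433 = -0.525857;  D = +0.431977-0.299869i
d^3_{3,0}: single k=0 term ⇒ -0.286537;  D = -0.226259-0.175813i
Y_3^{m'}(θ=2.8766,φ=5.1554) and Σ D·Y over m':
  (+0.2263-0.1758i)·(-0.0073-0.0018i)  (+0.4320+0.2999i)·(+0.0428-0.0524i)  (-0.0826+0.2638i)·(+0.1327+0.2797i)  (+0.3605+0.0000i)·(-0.5968+0.0000i)  (+0.0826+0.2638i)·(-0.1327+0.2797i)  (+0.4320-0.2999i)·(+0.0428+0.0524i)  (-0.2263-0.1758i)·(+0.0073-0.0018i)
Y_3^0(R⁻¹ n̂) = -0.320103+0.000000i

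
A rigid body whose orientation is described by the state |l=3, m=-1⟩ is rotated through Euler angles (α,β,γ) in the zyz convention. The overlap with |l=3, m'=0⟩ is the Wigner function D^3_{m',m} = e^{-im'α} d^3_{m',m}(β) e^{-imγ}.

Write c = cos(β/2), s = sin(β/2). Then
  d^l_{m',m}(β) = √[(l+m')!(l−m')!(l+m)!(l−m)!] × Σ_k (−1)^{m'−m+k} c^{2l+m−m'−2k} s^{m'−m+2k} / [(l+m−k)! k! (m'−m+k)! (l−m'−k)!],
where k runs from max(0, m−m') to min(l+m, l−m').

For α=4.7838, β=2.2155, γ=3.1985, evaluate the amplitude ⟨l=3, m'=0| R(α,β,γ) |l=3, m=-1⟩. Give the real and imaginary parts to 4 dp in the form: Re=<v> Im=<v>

Re=0.2784 Im=0.0159

First d^3_{0,-1}(β=2.2155), then the phase factors e^{-i(0)α} and e^{-i(-1)γ}:
With c≡cos(β/2)=0.446676 and s≡sin(β/2)=0.894696, N=[6·6·2·24]^{1/2}=41.569219
k∈{0,1,2} keeps every argument non-negative
  k=0: (−1)^1·41.5692/(12)·0.4467^5·0.8947^1 = -0.055110
  k=1: (−1)^2·41.5692/(4)·0.4467^3·0.8947^3 = +0.663308
  k=2: (−1)^3·41.5692/(12)·0.4467^1·0.8947^5 = -0.887075
d^3_{0,-1}(2.2155) = -0.055110 +0.663308 -0.887075 = -0.278876
Attach z-rotation phases: D = e^{-i(0)(4.7838)}·(-0.278876)·e^{-i(-1)(3.1985)} = +0.278425+0.015862i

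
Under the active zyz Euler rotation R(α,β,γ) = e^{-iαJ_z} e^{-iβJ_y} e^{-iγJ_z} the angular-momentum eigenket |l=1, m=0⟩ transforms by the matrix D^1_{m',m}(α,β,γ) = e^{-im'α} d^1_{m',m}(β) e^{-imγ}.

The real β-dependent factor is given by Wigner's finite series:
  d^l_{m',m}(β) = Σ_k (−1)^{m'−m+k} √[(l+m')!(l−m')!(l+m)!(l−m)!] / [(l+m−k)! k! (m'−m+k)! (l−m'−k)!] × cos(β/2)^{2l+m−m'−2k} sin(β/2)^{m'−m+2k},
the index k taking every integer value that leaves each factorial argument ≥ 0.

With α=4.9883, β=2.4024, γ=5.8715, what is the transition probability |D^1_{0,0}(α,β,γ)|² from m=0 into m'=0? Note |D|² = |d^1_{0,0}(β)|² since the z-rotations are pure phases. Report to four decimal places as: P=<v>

P=0.5461

Split into d^1_{0,0}(β=2.4024) × two z-phases.
With c≡cos(β/2)=0.361239 and s≡sin(β/2)=0.932473, N=[1·1·1·1]^{1/2}=1.000000
The bounds max(0,m−m')=0 and min(l+m,l−m')=1 give 2 terms
  k=0: (−1)^0·1.0000/(1)·0.3612^2·0.9325^0 = +0.130494
  k=1: (−1)^1·1.0000/(1)·0.3612^0·0.9325^2 = -0.869506
d^1_{0,0}(2.4024) = +0.130494 -0.869506 = -0.739013
|D^1_{0,0}|² = |d^1_{0,0}(β)|² = (-0.739013)² = 0.546140 (the z-rotation phases have unit modulus)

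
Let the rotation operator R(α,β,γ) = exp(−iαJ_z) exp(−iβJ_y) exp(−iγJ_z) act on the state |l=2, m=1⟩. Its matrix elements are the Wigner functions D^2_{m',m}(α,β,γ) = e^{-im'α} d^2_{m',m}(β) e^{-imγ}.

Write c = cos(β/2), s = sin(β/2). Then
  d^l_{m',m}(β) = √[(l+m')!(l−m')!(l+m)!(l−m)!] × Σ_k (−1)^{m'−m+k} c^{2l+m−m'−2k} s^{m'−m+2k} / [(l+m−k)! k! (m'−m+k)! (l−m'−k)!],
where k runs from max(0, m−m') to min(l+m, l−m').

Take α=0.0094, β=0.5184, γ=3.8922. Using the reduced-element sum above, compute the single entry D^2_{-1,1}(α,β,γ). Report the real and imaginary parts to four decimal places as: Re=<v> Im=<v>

Re=-0.1326 Im=0.1214

First d^2_{-1,1}(β=0.5184), then the phase factors e^{-i(-1)α} and e^{-i(1)γ}:
c=cos(0.5184/2)=0.966595, s=sin(0.5184/2)=0.256307; N=√[1·6·6·1]=6.000000
k: max(0,(1)−(-1))=2 … min(2+(1),2−(-1))=3
  k=2: (−1)^0·6.0000/(2)·0.9666^2·0.2563^2 = +0.184133
  k=3: (−1)^1·6.0000/(6)·0.9666^0·0.2563^4 = -0.004316
d^2_{-1,1}(0.5184) = +0.184133 -0.004316 = +0.179818
Attach z-rotation phases: D = e^{-i(-1)(0.0094)}·(+0.179818)·e^{-i(1)(3.8922)} = -0.132643+0.121409i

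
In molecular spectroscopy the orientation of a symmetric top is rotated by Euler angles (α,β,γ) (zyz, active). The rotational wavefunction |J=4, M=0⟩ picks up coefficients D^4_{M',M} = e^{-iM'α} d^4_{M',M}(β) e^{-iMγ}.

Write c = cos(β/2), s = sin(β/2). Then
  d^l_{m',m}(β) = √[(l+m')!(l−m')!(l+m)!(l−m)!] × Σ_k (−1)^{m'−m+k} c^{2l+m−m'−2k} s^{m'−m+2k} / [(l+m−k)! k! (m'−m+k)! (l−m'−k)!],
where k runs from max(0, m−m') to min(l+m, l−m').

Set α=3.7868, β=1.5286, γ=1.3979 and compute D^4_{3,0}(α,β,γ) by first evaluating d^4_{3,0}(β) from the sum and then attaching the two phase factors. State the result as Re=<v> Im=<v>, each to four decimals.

Re=-0.0222 Im=-0.0581

First d^4_{3,0}(β=1.5286), then the phase factors e^{-i(3)α} and e^{-i(0)γ}:
Half-angle: c=0.721867, s=0.692032. N=√(5040·1·24·24)=1703.830978
k: max(0,(0)−(3))=0 … min(4+(0),4−(3))=1
  k=0: (−1)^3·1703.8310/(144)·0.7219^5·0.6920^3 = -0.768649
  k=1: (−1)^4·1703.8310/(144)·0.7219^3·0.6920^5 = +0.706425
d^4_{3,0}(1.5286) = -0.768649 +0.706425 = -0.062224
Phases: e^{-i·(3)·3.7868}=+0.356786+0.934186i, e^{-i·(0)·1.3979}=+1.000000+0.000000i ⇒ D=-0.022201-0.058129i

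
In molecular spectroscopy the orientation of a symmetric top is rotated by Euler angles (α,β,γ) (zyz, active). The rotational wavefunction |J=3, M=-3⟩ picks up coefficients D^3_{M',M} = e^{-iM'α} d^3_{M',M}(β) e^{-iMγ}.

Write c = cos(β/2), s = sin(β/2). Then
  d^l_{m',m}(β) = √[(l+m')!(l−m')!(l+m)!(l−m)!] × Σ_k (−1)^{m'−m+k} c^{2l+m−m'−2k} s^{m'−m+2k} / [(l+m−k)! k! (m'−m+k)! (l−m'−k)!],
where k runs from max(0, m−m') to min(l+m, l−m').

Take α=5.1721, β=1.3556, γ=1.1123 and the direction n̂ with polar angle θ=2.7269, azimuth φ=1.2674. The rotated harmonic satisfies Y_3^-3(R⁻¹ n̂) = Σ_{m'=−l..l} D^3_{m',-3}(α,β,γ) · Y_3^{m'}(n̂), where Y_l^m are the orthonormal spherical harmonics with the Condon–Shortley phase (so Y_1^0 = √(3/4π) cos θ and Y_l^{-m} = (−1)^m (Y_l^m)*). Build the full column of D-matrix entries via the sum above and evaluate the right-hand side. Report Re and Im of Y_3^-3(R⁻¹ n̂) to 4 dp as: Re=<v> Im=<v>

Need the full column D^3_{m',-3} for m'=−3..3 at α=5.1721, β=1.3556, γ=1.1123.
cos(β/2)=0.778954, sin(β/2)=0.627081
d^3_{-3,-3}: single k=0 term ⇒ +0.223394;  D = +0.223393+0.000814i
d^3_{-2,-3}: single k=0 term ⇒ -0.440513;  D = -0.194011-0.395489i
d^3_{-1,-3}: single k=0 term ⇒ +0.560713;  D = -0.341571+0.444666i
d^3_{0,-3}: single k=0 term ⇒ -0.521220;  D = +0.511311+0.101152i
d^3_{1,-3}: single k=0 term ⇒ +0.363382;  D = -0.094964-0.350754i
d^3_{2,-3}: single k=0 term ⇒ -0.185014;  D = -0.138592+0.122567i
d^3_{3,-3}: single k=0 term ⇒ +0.060805;  D = +0.056309+0.022947i
Y_3^{m'}(θ=2.7269,φ=1.2674) and Σ D·Y over m':
  (+0.2234+0.0008i)·(-0.0215+0.0167i)  (-0.1940-0.3955i)·(+0.1247+0.0866i)  (-0.3416+0.4447i)·(+0.1240-0.3962i)  (+0.5113+0.1012i)·(-0.4059+0.0000i)  (-0.0950-0.3508i)·(-0.1240-0.3962i)  (-0.1386+0.1226i)·(+0.1247-0.0866i)  (+0.0563+0.0229i)·(+0.0215+0.0167i)
Y_3^-3(R⁻¹ n̂) = -0.201534+0.196877i

Re=-0.2015 Im=0.1969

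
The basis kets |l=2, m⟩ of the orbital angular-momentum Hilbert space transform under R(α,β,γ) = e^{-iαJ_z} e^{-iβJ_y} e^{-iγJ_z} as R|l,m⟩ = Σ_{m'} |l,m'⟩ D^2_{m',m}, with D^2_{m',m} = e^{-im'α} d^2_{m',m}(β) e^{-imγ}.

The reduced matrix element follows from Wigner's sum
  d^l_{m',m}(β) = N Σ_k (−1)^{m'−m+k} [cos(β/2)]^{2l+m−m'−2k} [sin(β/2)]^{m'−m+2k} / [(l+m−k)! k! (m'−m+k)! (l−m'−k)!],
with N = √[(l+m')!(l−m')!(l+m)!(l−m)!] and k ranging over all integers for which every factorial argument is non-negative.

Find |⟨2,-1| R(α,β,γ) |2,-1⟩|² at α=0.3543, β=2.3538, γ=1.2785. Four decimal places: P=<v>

Split into d^2_{-1,-1}(β=2.3538) × two z-phases.
c=cos(2.3538/2)=0.383789, s=sin(2.3538/2)=0.923421; N=√[1·6·1·6]=6.000000
Admissible k: 0..1 (factorial args all ≥0)
  k=0: (−1)^0·6.0000/(6)·0.3838^4·0.9234^0 = +0.021696
  k=1: (−1)^1·6.0000/(2)·0.3838^2·0.9234^2 = -0.376796
d^2_{-1,-1}(2.3538) = +0.021696 -0.376796 = -0.355100
|D^2_{-1,-1}|² = |d^2_{-1,-1}(β)|² = (-0.355100)² = 0.126096 (the z-rotation phases have unit modulus)

P=0.1261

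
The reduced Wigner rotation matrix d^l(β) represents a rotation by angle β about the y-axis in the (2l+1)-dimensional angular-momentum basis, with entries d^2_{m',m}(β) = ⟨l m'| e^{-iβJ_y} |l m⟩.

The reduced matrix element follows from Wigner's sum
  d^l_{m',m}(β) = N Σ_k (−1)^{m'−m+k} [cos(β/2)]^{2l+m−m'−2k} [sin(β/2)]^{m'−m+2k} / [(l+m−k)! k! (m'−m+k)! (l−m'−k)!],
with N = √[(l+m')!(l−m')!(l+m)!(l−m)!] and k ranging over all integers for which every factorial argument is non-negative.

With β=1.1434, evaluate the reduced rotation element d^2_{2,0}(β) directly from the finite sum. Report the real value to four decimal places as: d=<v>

d^2_{2,0}(β=1.1434) via Wigner's sum:
c=cos(1.1434/2)=0.840982, s=sin(1.1434/2)=0.541062; N=√[24·1·2·2]=9.797959
The bounds max(0,m−m')=0 and min(l+m,l−m')=0 give 1 term
  k=0: (−1)^2·9.7980/(4)·0.8410^2·0.5411^2 = +0.507159
d^2_{2,0}(1.1434) = +0.507159

d=0.5072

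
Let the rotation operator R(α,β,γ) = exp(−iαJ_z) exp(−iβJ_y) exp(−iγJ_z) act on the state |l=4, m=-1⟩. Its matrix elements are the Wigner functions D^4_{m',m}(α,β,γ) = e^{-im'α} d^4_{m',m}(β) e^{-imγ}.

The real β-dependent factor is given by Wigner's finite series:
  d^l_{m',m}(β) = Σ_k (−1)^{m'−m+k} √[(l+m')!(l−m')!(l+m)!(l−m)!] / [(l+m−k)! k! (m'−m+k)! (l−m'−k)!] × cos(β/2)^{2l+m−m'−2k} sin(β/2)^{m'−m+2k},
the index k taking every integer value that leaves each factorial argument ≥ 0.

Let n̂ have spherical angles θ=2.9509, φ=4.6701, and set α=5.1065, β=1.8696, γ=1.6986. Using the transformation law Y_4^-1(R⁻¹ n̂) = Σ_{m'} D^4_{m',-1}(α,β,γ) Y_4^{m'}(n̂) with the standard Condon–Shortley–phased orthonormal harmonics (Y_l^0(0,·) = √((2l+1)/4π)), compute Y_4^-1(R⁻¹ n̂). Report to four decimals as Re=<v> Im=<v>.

Re=0.0645 Im=-0.2915

Need the full column D^4_{m',-1} for m'=−4..4 at α=5.1065, β=1.8696, γ=1.6986.
cos(β/2)=0.593979, sin(β/2)=0.804480
d^4_{-4,-1}: single k=3 term ⇒ +0.288069;  D = -0.285508-0.038329i
d^4_{-3,-1}: k∈[2..3] ⇒ +0.225595 -0.689709 = -0.464114;  D = +0.119611+0.448437i
d^4_{-2,-1}: k∈[1..3] ⇒ +0.089033 -0.816600 +0.998633 = +0.271067;  D = +0.215007-0.165073i
d^4_{-1,-1}: k∈[0..3] ⇒ +0.015494 -0.426334 +1.564113 -0.956390 = +0.196883;  D = +0.170671+0.098154i
d^4_{0,-1}: k∈[0..3] ⇒ -0.093849 +1.032926 -1.894774 +0.579288 = -0.376409;  D = +0.047976-0.373339i
d^4_{1,-1}: k∈[0..3] ⇒ +0.284223 -1.564113 +1.434585 -0.175438 = -0.020743;  D = +0.020012-0.005459i
d^4_{2,-1}: k∈[0..2] ⇒ -0.544400 +1.497950 -0.549560 = +0.403990;  D = -0.247826-0.319045i
d^4_{3,-1}: k∈[0..1] ⇒ +0.689709 -0.759111 = -0.069402;  D = -0.034259+0.060357i
d^4_{4,-1}: single k=0 term ⇒ -0.528427;  D = -0.524489-0.064390i
Y_4^{m'}(θ=2.9509,φ=4.6701) and Σ D·Y over m':
  (-0.2855-0.0383i)·(+0.0006+0.0001i)  (+0.1196+0.4484i)·(-0.0011+0.0083i)  (+0.2150-0.1651i)·(-0.0688-0.0058i)  (+0.1707+0.0982i)·(+0.0140-0.3297i)  (+0.0480-0.3733i)·(+0.6990+0.0000i)  (+0.0200-0.0055i)·(-0.0140-0.3297i)  (-0.2478-0.3190i)·(-0.0688+0.0058i)  (-0.0343+0.0604i)·(+0.0011+0.0083i)  (-0.5245-0.0644i)·(+0.0006-0.0001i)
Y_4^-1(R⁻¹ n̂) = +0.064517-0.291525i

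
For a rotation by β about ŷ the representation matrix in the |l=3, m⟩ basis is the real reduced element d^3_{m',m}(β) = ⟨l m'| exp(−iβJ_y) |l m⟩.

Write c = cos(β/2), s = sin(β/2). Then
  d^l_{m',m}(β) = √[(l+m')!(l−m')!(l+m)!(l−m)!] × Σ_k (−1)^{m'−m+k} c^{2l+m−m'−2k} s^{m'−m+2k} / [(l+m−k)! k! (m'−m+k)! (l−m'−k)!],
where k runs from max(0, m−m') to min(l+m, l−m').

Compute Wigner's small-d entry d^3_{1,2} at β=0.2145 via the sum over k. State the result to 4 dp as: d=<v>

d^3_{1,2}(β=0.2145) via Wigner's sum:
With c≡cos(β/2)=0.994254 and s≡sin(β/2)=0.107045, N=[24·2·120·1]^{1/2}=75.894664
The bounds max(0,m−m')=1 and min(l+m,l−m')=2 give 2 terms
  k=1: (−1)^0·75.8947/(24)·0.9943^5·0.1070^1 = +0.328891
  k=2: (−1)^1·75.8947/(12)·0.9943^3·0.1070^3 = -0.007625
d^3_{1,2}(0.2145) = +0.328891 -0.007625 = +0.321266

d=0.3213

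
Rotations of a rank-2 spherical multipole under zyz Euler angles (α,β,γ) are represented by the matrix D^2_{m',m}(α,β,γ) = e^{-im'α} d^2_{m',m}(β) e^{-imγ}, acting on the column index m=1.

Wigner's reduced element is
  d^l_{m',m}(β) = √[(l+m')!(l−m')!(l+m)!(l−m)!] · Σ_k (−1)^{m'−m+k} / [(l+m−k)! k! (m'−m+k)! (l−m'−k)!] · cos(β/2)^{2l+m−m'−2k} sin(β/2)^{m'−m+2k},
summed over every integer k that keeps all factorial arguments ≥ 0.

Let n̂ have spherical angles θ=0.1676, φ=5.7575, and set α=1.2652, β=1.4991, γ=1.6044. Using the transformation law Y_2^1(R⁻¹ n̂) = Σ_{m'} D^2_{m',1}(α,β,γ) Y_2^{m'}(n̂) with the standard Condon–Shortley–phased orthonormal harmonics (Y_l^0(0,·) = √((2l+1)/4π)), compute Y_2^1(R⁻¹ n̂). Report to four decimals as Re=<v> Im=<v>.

Re=0.0034 Im=-0.0263

Need the full column D^2_{m',1} for m'=−2..2 at α=1.2652, β=1.4991, γ=1.6044.
cos(β/2)=0.731996, sin(β/2)=0.681309
d^2_{-2,1}: single k=3 term ⇒ +0.462990;  D = +0.278274+0.370032i
d^2_{-1,1}: k∈[2..3] ⇒ +0.746151 -0.215465 = +0.530686;  D = +0.500448-0.176577i
d^2_{0,1}: k∈[1..2] ⇒ +0.654554 -0.567045 = +0.087509;  D = -0.002940-0.087460i
d^2_{1,1}: k∈[0..1] ⇒ +0.287100 -0.746151 = -0.459051;  D = +0.442175+0.123325i
d^2_{2,1}: single k=0 term ⇒ -0.534441;  D = +0.291808-0.447745i
Y_2^{m'}(θ=0.1676,φ=5.7575) and Σ D·Y over m':
  (+0.2783+0.3700i)·(+0.0053+0.0093i)  (+0.5004-0.1766i)·(+0.1099+0.0638i)  (-0.0029-0.0875i)·(+0.6045+0.0000i)  (+0.4422+0.1233i)·(-0.1099+0.0638i)  (+0.2918-0.4477i)·(+0.0053-0.0093i)
Y_2^1(R⁻¹ n̂) = +0.003434-0.026264i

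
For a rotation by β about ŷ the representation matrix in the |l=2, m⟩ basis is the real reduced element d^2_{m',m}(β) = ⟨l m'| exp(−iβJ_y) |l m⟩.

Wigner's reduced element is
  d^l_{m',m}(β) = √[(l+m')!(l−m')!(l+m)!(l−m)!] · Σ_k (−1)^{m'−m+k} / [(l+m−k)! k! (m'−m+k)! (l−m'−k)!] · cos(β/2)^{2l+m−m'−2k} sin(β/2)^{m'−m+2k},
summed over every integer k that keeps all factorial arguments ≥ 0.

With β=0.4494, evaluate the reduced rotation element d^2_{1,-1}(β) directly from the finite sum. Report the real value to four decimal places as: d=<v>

d=0.1391

d^2_{1,-1}(β=0.4494) via Wigner's sum:
With c≡cos(β/2)=0.974861 and s≡sin(β/2)=0.222814, N=[6·1·1·6]^{1/2}=6.000000
k∈{0,1} keeps every argument non-negative
  k=0: (−1)^2·6.0000/(2)·0.9749^2·0.2228^2 = +0.141544
  k=1: (−1)^3·6.0000/(6)·0.9749^0·0.2228^4 = -0.002465
d^2_{1,-1}(0.4494) = +0.141544 -0.002465 = +0.139079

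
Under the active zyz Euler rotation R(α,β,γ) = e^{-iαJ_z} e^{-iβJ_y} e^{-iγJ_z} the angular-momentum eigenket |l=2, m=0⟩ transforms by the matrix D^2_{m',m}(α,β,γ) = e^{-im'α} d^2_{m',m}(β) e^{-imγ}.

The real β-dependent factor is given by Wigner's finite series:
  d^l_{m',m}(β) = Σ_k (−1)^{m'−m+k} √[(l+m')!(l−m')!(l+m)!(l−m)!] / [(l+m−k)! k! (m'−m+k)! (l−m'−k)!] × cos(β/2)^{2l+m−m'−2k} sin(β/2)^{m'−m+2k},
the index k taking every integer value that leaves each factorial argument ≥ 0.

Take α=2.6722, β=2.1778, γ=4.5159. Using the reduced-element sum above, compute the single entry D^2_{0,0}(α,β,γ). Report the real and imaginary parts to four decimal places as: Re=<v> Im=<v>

D^2_{0,0}(2.6722,2.1778,4.5159) = e^{-i·0·2.6722}·d^2_{0,0}(2.1778)·e^{-i·0·4.5159}. Compute d first:
With c≡cos(β/2)=0.463460 and s≡sin(β/2)=0.886118, N=[2·2·2·2]^{1/2}=4.000000
The bounds max(0,m−m')=0 and min(l+m,l−m')=2 give 3 terms
  k=0: (−1)^0·4.0000/(4)·0.4635^4·0.8861^0 = +0.046137
  k=1: (−1)^1·4.0000/(1)·0.4635^2·0.8861^2 = -0.674634
  k=2: (−1)^2·4.0000/(4)·0.4635^0·0.8861^4 = +0.616546
d^2_{0,0}(2.1778) = +0.046137 -0.674634 +0.616546 = -0.011950
Attach z-rotation phases: D = e^{-i(0)(2.6722)}·(-0.011950)·e^{-i(0)(4.5159)} = -0.011950+0.000000i

Re=-0.0120 Im=0.0000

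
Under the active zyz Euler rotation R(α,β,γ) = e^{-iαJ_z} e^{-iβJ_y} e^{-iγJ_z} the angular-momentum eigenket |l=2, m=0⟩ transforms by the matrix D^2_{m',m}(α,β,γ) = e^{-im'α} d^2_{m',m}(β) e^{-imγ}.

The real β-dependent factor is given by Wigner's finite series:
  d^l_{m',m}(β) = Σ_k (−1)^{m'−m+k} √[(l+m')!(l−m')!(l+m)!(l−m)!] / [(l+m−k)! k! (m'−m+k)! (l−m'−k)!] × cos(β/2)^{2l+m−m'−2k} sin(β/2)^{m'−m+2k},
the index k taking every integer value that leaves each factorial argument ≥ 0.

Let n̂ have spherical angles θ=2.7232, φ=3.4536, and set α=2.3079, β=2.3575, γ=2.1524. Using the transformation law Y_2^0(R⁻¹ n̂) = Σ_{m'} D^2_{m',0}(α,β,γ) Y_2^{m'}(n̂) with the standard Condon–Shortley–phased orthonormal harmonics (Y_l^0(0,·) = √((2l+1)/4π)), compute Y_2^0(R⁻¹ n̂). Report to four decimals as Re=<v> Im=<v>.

Re=0.2387 Im=0.0000

Need the full column D^2_{m',0} for m'=−2..2 at α=2.3079, β=2.3575, γ=2.1524.
cos(β/2)=0.382080, sin(β/2)=0.924129
d^2_{-2,0}: single k=2 term ⇒ +0.305387;  D = -0.029451-0.303963i
d^2_{-1,0}: k∈[1..2] ⇒ +0.126262 -0.738632 = -0.612370;  D = +0.411602-0.453410i
d^2_{0,0}: k∈[0..2] ⇒ +0.021312 -0.498694 +0.729341 = +0.251958;  D = +0.251958+0.000000i
d^2_{1,0}: k∈[0..1] ⇒ -0.126262 +0.738632 = +0.612370;  D = -0.411602-0.453410i
d^2_{2,0}: single k=0 term ⇒ +0.305387;  D = -0.029451+0.303963i
Y_2^{m'}(θ=2.7232,φ=3.4536) and Σ D·Y over m':
  (-0.0295-0.3040i)·(+0.0517-0.0373i)  (+0.4116-0.4534i)·(+0.2730-0.0880i)  (+0.2520+0.0000i)·(+0.4746+0.0000i)  (-0.4116-0.4534i)·(-0.2730-0.0880i)  (-0.0295+0.3040i)·(+0.0517+0.0373i)
Y_2^0(R⁻¹ n̂) = +0.238745-0.000000i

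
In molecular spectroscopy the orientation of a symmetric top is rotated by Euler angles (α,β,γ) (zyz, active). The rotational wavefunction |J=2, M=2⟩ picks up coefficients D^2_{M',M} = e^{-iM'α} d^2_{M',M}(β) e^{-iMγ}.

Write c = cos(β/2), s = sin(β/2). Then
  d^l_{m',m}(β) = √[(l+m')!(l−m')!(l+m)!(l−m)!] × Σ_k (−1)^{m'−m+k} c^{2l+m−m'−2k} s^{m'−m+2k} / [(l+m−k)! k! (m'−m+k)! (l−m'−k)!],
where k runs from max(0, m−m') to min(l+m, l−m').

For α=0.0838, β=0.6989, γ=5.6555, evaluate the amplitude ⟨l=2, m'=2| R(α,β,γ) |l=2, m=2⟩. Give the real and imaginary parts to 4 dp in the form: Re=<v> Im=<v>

Re=0.3620 Im=0.6901

First d^2_{2,2}(β=0.6989), then the phase factors e^{-i(2)α} and e^{-i(2)γ}:
c=cos(0.6989/2)=0.939561, s=sin(0.6989/2)=0.342381; N=√[24·1·24·1]=24.000000
k∈{0} keeps every argument non-negative
  k=0: (−1)^0·24.0000/(24)·0.9396^4·0.3424^0 = +0.779292
d^2_{2,2}(0.6989) = +0.779292
D = (+0.985988-0.166816i)·(+0.779292)·(+0.310221+0.950664i) = +0.361951+0.690136i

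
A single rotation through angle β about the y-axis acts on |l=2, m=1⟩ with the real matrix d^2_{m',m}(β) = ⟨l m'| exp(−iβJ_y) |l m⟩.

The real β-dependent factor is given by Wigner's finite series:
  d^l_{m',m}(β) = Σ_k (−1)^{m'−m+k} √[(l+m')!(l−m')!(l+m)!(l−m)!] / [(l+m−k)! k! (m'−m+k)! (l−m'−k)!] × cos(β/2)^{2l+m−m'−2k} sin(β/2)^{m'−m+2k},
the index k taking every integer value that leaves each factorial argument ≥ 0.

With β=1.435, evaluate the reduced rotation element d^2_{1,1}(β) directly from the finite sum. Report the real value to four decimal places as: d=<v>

d^2_{1,1}(β=1.435) via Wigner's sum:
Half-angle: c=0.753452, s=0.657503. N=√(6·1·6·1)=6.000000
k∈{0,1} keeps every argument non-negative
  k=0: (−1)^0·6.0000/(6)·0.7535^4·0.6575^0 = +0.322272
  k=1: (−1)^1·6.0000/(2)·0.7535^2·0.6575^2 = -0.736254
d^2_{1,1}(1.435) = +0.322272 -0.736254 = -0.413983

d=-0.4140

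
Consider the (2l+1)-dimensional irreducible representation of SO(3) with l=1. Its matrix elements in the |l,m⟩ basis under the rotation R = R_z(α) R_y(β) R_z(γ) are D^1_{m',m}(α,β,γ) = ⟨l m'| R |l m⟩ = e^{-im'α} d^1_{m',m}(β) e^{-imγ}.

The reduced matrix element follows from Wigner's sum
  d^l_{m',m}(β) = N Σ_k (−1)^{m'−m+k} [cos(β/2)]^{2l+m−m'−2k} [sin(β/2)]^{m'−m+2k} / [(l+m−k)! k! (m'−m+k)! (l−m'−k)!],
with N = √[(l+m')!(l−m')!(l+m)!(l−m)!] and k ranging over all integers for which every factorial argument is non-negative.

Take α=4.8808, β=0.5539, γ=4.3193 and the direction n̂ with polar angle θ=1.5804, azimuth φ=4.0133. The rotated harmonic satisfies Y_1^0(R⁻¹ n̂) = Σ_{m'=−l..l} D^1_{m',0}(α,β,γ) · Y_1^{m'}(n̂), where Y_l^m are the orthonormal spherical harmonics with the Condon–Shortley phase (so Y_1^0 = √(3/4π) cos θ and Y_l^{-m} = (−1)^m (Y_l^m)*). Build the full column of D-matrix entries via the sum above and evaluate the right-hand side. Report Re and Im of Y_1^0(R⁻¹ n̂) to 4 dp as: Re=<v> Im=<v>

Need the full column D^1_{m',0} for m'=−1..1 at α=4.8808, β=0.5539, γ=4.3193.
cos(β/2)=0.961894, sin(β/2)=0.273423
d^1_{-1,0}: single k=1 term ⇒ +0.371944;  D = +0.062344-0.366682i
d^1_{0,0}: k∈[0..1] ⇒ +0.925240 -0.074760 = +0.850480;  D = +0.850480+0.000000i
d^1_{1,0}: single k=0 term ⇒ -0.371944;  D = -0.062344-0.366682i
Y_1^{m'}(θ=1.5804,φ=4.0133) and Σ D·Y over m':
  (+0.0623-0.3667i)·(-0.2223+0.2644i)  (+0.8505+0.0000i)·(-0.0047+0.0000i)  (-0.0623-0.3667i)·(+0.2223+0.2644i)
Y_1^0(R⁻¹ n̂) = +0.162218+0.000000i

Re=0.1622 Im=0.0000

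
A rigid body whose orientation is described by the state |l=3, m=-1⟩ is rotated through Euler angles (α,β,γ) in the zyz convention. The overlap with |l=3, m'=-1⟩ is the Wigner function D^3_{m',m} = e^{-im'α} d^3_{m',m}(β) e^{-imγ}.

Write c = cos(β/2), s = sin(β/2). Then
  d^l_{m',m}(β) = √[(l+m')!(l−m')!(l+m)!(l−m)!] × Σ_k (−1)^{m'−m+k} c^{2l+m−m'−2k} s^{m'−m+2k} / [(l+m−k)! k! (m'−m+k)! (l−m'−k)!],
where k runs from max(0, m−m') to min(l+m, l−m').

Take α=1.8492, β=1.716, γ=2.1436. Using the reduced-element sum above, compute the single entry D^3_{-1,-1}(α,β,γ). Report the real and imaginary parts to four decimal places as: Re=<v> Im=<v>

Re=-0.0536 Im=-0.0612

D^3_{-1,-1}(1.8492,1.716,2.1436) = e^{-i·-1·1.8492}·d^3_{-1,-1}(1.716)·e^{-i·-1·2.1436}. Compute d first:
With c≡cos(β/2)=0.653952 and s≡sin(β/2)=0.756536, N=[2·24·2·24]^{1/2}=48.000000
The bounds max(0,m−m')=0 and min(l+m,l−m')=2 give 3 terms
  k=0: (−1)^0·48.0000/(48)·0.6540^6·0.7565^0 = +0.078212
  k=1: (−1)^1·48.0000/(6)·0.6540^4·0.7565^2 = -0.837399
  k=2: (−1)^2·48.0000/(8)·0.6540^2·0.7565^4 = +0.840546
d^3_{-1,-1}(1.716) = +0.078212 -0.837399 +0.840546 = +0.081359
Attach z-rotation phases: D = e^{-i(-1)(1.8492)}·(+0.081359)·e^{-i(-1)(2.1436)} = -0.053622-0.061188i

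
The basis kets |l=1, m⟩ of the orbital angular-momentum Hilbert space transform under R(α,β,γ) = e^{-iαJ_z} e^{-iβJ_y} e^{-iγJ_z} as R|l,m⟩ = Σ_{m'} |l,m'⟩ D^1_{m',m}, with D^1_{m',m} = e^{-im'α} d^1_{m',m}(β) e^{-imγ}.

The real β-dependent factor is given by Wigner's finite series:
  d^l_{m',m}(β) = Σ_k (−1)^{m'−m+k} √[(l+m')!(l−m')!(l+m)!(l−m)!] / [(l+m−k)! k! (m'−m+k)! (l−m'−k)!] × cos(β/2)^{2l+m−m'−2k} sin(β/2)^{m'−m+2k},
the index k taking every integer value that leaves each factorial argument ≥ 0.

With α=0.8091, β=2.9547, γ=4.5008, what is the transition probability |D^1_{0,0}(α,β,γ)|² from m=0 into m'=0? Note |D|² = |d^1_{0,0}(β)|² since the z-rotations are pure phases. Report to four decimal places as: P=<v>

Split into d^1_{0,0}(β=2.9547) × two z-phases.
With c≡cos(β/2)=0.093310 and s≡sin(β/2)=0.995637, N=[1·1·1·1]^{1/2}=1.000000
k: max(0,(0)−(0))=0 … min(1+(0),1−(0))=1
  k=0: (−1)^0·1.0000/(1)·0.0933^2·0.9956^0 = +0.008707
  k=1: (−1)^1·1.0000/(1)·0.0933^0·0.9956^2 = -0.991293
d^1_{0,0}(2.9547) = +0.008707 -0.991293 = -0.982586
|D^1_{0,0}|² = |d^1_{0,0}(β)|² = (-0.982586)² = 0.965476 (the z-rotation phases have unit modulus)

P=0.9655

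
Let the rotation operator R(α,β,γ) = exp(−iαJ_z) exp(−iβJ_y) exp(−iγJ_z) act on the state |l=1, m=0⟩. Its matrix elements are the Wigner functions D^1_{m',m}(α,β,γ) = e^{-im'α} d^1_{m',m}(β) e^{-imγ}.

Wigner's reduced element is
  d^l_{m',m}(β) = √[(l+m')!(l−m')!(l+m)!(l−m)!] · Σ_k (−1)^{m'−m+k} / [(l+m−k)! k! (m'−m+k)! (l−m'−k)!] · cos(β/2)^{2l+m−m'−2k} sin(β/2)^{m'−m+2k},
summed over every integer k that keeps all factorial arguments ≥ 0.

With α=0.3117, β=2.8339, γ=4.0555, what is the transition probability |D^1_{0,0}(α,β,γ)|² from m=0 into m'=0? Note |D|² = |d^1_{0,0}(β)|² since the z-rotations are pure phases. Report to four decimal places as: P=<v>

Split into d^1_{0,0}(β=2.8339) × two z-phases.
Half-angle: c=0.153240, s=0.988189. N=√(1·1·1·1)=1.000000
Admissible k: 0..1 (factorial args all ≥0)
  k=0: (−1)^0·1.0000/(1)·0.1532^2·0.9882^0 = +0.023483
  k=1: (−1)^1·1.0000/(1)·0.1532^0·0.9882^2 = -0.976517
d^1_{0,0}(2.8339) = +0.023483 -0.976517 = -0.953035
|D^1_{0,0}|² = |d^1_{0,0}(β)|² = (-0.953035)² = 0.908276 (the z-rotation phases have unit modulus)

P=0.9083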